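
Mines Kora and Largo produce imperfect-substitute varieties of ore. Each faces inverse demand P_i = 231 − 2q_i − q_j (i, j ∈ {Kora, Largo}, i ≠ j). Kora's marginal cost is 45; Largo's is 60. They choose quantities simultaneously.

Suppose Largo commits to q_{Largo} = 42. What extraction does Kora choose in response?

36

Mine Kora's profit: π = q_{Kora}(231 − 2q_{Kora} − q_{Largo}) − 45q_{Kora}.
∂π/∂q_{Kora} = 186 − 4q_{Kora} − q_{Largo} = 0 ⇒ q_{Kora} = 46.5 − 0.25q_{Largo}.
At q_{Largo} = 42: q_{Kora} = 46.5 − 0.25·42 = 36.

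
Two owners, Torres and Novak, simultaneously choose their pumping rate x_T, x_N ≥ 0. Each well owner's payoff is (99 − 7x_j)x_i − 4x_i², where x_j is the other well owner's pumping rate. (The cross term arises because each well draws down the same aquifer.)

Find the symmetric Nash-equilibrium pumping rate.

6.6

Torres's payoff is (99 − 7x_N)x_T − 4x_T².
∂π/∂x_T = 99 − 7x_N − 8x_T = 0, so x_T = 12.375 − 0.875x_N.
By symmetry x_N = x_T; substituting into the reaction function, 1.875x_T = 12.375 and x_T = 6.6.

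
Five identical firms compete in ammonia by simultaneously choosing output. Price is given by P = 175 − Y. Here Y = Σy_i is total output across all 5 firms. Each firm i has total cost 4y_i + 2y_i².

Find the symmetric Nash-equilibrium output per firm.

17.1

A representative firm's profit is π_i = y_i(175 − Y) − 4y_i − 2y_i², with Y = y_i + Σ_{j≠i} y_j.
First-order condition: 171 − 6y_i − Σ_{j≠i} y_j = 0.
With identical firms, set every y_j = y: then 171 − 6y − 4y = 0, i.e. y = 171/10 = 17.1.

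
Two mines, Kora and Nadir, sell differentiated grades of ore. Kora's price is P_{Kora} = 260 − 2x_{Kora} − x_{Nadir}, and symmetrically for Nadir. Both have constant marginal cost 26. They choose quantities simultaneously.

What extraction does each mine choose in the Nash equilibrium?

46.8

Mine Kora's profit: π = x_{Kora}(260 − 2x_{Kora} − x_{Nadir}) − 26x_{Kora}.
∂π/∂x_{Kora} = 234 − 4x_{Kora} − x_{Nadir} = 0 ⇒ x_{Kora} = 58.5 − 0.25x_{Nadir}.
By symmetry x_{Nadir} = x_{Kora}; substituting into the reaction function, 1.25x_{Kora} = 58.5 and x_{Kora} = 46.8.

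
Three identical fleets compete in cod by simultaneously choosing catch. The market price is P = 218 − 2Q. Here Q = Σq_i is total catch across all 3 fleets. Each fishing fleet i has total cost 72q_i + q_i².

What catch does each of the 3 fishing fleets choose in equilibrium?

14.6

A representative fishing fleet's profit is π_i = q_i(218 − 2Q) − 72q_i − q_i², with Q = q_i + Σ_{j≠i} q_j.
First-order condition: 146 − 6q_i − 2Σ_{j≠i} q_j = 0.
Imposing symmetry (q_j = q for all j) turns Σ_{j≠i} q_j into 2q, so 146 = 10q and q = 14.6.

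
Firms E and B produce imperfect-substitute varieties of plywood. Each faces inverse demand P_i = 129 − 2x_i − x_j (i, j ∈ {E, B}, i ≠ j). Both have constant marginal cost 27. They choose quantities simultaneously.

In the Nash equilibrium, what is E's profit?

832.32

Firm E's profit: π = x_E(129 − 2x_E − x_B) − 27x_E.
∂π/∂x_E = 102 − 4x_E − x_B = 0 ⇒ x_E = 25.5 − 0.25x_B.
The game is symmetric, so in equilibrium x_B = x_E: the reaction function gives 1.25x_E = 25.5, hence x_E = 20.4.
P_E = 129 − 2·20.4 − 20.4 = 67.8.
Profit = (67.8 − 27)·20.4 = 832.32.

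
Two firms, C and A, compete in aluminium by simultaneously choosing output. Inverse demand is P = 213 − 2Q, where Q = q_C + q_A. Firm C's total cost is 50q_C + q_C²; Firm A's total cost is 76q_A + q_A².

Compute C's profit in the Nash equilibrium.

1452

Firm C's profit: π = q_C(213 − 2(q_C + q_A)) − 50q_C − q_C².
∂π/∂q_C = 163 − 6q_C − 2q_A = 0, so q_C = 163/6 − (1/3)q_A.
By the same steps for A: q_A = 137/6 − (1/3)q_C.
Substituting the second reaction function into the first: q_C = 163/6 − (1/3)(137/6 − (1/3)q_C), which gives (8/9)q_C = 176/9 ⇒ q_C = 22.
Then q_A = 137/6 − (1/3)·22 = 15.5.
Price P = 213 − 2·37.5 = 138.
C's profit: (138 − 50)·22 − (22)² = 1452.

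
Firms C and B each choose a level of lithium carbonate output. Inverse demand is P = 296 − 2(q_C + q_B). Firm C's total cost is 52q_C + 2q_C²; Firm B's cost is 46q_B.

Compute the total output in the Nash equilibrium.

71

Firm C's profit: π = q_C(296 − 2(q_C + q_B)) − 52q_C − 2q_C².
∂π/∂q_C = 244 − 8q_C − 2q_B = 0, so q_C = 30.5 − 0.25q_B.
For B: ∂π/∂q_B = 250 − 4q_B − 2q_C = 0 ⇒ q_B = 62.5 − 0.5q_C.
Plugging q_B into C's best response: q_C = 30.5 − 0.25(62.5 − 0.5q_C) ⇒ 0.875q_C = 14.875, so q_C = 17.
Then q_B = 62.5 − 0.5·17 = 54.
Total output: 17 + 54 = 71.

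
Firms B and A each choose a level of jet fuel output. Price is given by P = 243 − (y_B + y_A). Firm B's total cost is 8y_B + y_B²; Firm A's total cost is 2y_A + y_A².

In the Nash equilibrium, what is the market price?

147.8

Firm B's profit: π = y_B(243 − (y_B + y_A)) − 8y_B − y_B².
∂π/∂y_B = 235 − 4y_B − y_A = 0, so y_B = 58.75 − 0.25y_A.
By the same steps for A: y_A = 60.25 − 0.25y_B.
Solving the two reaction functions simultaneously: (1 − (−0.25)(−0.25))y_B = 58.75 − 0.25·60.25, so 0.9375y_B = 43.6875 and y_B = 46.6.
Then y_A = 60.25 − 0.25·46.6 = 48.6.
Equilibrium price: P = 243 − 95.2 = 147.8.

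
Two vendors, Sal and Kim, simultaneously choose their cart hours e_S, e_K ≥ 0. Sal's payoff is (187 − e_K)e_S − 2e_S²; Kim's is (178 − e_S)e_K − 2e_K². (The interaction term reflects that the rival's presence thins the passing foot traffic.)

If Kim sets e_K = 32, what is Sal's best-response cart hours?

38.75

Expanding Sal's payoff: 187e_S − e_Ke_S − 2e_S².
∂π/∂e_S = 187 − e_K − 4e_S = 0, so e_S = 46.75 − 0.25e_K.
At e_K = 32: e_S = 46.75 − 0.25·32 = 38.75.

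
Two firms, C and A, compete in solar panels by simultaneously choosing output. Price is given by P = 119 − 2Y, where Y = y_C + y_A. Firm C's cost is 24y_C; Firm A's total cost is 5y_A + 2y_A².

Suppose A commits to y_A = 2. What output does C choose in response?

Firm C's profit: π = y_C(119 − 2(y_C + y_A)) − 24y_C.
∂π/∂y_C = 95 − 4y_C − 2y_A = 0, so y_C = 23.75 − 0.5y_A.
At y_A = 2: y_C = 23.75 − 0.5·2 = 22.75.

22.75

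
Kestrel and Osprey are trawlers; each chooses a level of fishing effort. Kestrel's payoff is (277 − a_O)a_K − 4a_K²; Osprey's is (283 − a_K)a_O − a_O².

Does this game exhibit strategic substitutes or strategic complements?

strategic substitutes

Expanding Kestrel's payoff: 277a_K − a_Oa_K − 4a_K².
∂π/∂a_K = 277 − a_O − 8a_K = 0, so a_K = 34.625 − 0.125a_O.
The best-response slope da_K/da_O = −0.125 < 0: the reaction function is downward-sloping, so the choices are strategic substitutes.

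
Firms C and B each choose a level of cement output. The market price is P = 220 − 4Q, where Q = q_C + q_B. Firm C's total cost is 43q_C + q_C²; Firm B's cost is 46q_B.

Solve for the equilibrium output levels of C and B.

11.25, 16.125

Firm C's profit: π = q_C(220 − 4(q_C + q_B)) − 43q_C − q_C².
∂π/∂q_C = 177 − 10q_C − 4q_B = 0, so q_C = 17.7 − 0.4q_B.
For B: ∂π/∂q_B = 174 − 8q_B − 4q_C = 0 ⇒ q_B = 21.75 − 0.5q_C.
Solving the two reaction functions simultaneously: (1 − (−0.4)(−0.5))q_C = 17.7 − 0.4·21.75, so 0.8q_C = 9 and q_C = 11.25.
Then q_B = 21.75 − 0.5·11.25 = 16.125.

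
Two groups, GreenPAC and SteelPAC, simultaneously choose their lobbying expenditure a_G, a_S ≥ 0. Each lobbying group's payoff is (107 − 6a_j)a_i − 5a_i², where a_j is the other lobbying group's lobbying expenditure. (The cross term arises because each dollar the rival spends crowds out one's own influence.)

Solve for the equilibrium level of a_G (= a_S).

GreenPAC's payoff is (107 − 6a_S)a_G − 5a_G².
∂π/∂a_G = 107 − 6a_S − 10a_G = 0, so a_G = 10.7 − 0.6a_S.
The game is symmetric, so in equilibrium a_S = a_G: the reaction function gives 1.6a_G = 10.7, hence a_G = 6.6875.

6.6875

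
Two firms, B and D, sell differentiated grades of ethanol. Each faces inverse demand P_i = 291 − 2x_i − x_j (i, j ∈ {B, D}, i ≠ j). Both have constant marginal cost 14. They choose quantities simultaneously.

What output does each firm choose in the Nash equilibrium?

Firm B's profit: π = x_B(291 − 2x_B − x_D) − 14x_B.
∂π/∂x_B = 277 − 4x_B − x_D = 0 ⇒ x_B = 69.25 − 0.25x_D.
By symmetry x_D = x_B; substituting into the reaction function, 1.25x_B = 69.25 and x_B = 55.4.

55.4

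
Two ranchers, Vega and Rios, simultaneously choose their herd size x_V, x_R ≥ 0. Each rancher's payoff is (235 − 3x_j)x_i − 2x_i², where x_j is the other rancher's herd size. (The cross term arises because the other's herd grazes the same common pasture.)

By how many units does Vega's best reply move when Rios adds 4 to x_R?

Vega's payoff is (235 − 3x_R)x_V − 2x_V².
∂π/∂x_V = 235 − 3x_R − 4x_V = 0, so x_V = 58.75 − 0.75x_R.
The reaction-function slope is −0.75, so a 4-unit rise in x_R moves x_V by −0.75 × 4 = −3. Vega's best response falls — the actions are strategic substitutes.

-3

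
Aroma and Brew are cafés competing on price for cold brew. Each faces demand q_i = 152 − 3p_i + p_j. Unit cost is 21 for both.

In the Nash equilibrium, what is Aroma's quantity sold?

Aroma's profit: π = (p_{Aroma} − 21)(152 − 3p_{Aroma} + p_{Brew}).
∂π/∂p_{Aroma} = 215 − 6p_{Aroma} + p_{Brew} = 0 ⇒ p_{Aroma} = 215/6 + (1/6)p_{Brew}.
By symmetry p_{Brew} = p_{Aroma}; substituting into the reaction function, (5/6)p_{Aroma} = 215/6 and p_{Aroma} = 43.
q_{Aroma} = 152 − 3·43 + 43 = 66.

66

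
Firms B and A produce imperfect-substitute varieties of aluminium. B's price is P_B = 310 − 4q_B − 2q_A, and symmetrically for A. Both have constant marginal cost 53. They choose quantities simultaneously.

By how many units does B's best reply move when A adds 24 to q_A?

-6

Firm B's profit: π = q_B(310 − 4q_B − 2q_A) − 53q_B.
∂π/∂q_B = 257 − 8q_B − 2q_A = 0 ⇒ q_B = 32.125 − 0.25q_A.
The reaction-function slope is −0.25, so a 24-unit rise in q_A moves q_B by −0.25 × 24 = −6. B's best response falls — the actions are strategic substitutes.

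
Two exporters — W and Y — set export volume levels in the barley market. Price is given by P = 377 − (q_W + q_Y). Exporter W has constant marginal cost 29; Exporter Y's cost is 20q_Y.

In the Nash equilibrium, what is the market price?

142

Exporter W's profit: π = q_W(377 − (q_W + q_Y)) − 29q_W.
∂π/∂q_W = 348 − 2q_W − q_Y = 0, so q_W = 174 − 0.5q_Y.
By the same steps for Y: q_Y = 178.5 − 0.5q_W.
Solving the two reaction functions simultaneously: (1 − (−0.5)(−0.5))q_W = 174 − 0.5·178.5, so 0.75q_W = 84.75 and q_W = 113.
Then q_Y = 178.5 − 0.5·113 = 122.
Equilibrium price: P = 377 − 235 = 142.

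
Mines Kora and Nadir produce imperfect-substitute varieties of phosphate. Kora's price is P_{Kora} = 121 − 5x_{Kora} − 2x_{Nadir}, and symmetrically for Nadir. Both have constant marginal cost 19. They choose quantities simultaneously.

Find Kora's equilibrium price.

Mine Kora's profit: π = x_{Kora}(121 − 5x_{Kora} − 2x_{Nadir}) − 19x_{Kora}.
∂π/∂x_{Kora} = 102 − 10x_{Kora} − 2x_{Nadir} = 0 ⇒ x_{Kora} = 10.2 − 0.2x_{Nadir}.
The game is symmetric, so in equilibrium x_{Nadir} = x_{Kora}: the reaction function gives 1.2x_{Kora} = 10.2, hence x_{Kora} = 8.5.
P_{Kora} = 121 − 5·8.5 − 2·8.5 = 61.5.

61.5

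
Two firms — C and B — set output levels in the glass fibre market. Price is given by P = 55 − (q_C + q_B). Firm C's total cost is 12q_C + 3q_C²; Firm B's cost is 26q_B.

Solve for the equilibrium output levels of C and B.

3.8, 12.6

Firm C's profit: π = q_C(55 − (q_C + q_B)) − 12q_C − 3q_C².
∂π/∂q_C = 43 − 8q_C − q_B = 0, so q_C = 5.375 − 0.125q_B.
For B: ∂π/∂q_B = 29 − 2q_B − q_C = 0 ⇒ q_B = 14.5 − 0.5q_C.
Plugging q_B into C's best response: q_C = 5.375 − 0.125(14.5 − 0.5q_C) ⇒ 0.9375q_C = 3.5625, so q_C = 3.8.
Then q_B = 14.5 − 0.5·3.8 = 12.6.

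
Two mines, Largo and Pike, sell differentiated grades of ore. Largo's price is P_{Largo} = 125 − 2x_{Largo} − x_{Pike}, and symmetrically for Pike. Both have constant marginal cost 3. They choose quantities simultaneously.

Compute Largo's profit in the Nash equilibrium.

1190.72

Mine Largo's profit: π = x_{Largo}(125 − 2x_{Largo} − x_{Pike}) − 3x_{Largo}.
∂π/∂x_{Largo} = 122 − 4x_{Largo} − x_{Pike} = 0 ⇒ x_{Largo} = 30.5 − 0.25x_{Pike}.
By symmetry x_{Pike} = x_{Largo}; substituting into the reaction function, 1.25x_{Largo} = 30.5 and x_{Largo} = 24.4.
P_{Largo} = 125 − 2·24.4 − 24.4 = 51.8.
Profit = (51.8 − 3)·24.4 = 1190.72.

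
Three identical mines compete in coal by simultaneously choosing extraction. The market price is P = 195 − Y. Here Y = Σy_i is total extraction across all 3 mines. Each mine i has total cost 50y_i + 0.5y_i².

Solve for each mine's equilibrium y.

A representative mine's profit is π_i = y_i(195 − Y) − 50y_i − 0.5y_i², with Y = y_i + Σ_{j≠i} y_j.
First-order condition: 145 − 3y_i − Σ_{j≠i} y_j = 0.
With identical mines, set every y_j = y: then 145 − 3y − 2y = 0, i.e. y = 145/5 = 29.

29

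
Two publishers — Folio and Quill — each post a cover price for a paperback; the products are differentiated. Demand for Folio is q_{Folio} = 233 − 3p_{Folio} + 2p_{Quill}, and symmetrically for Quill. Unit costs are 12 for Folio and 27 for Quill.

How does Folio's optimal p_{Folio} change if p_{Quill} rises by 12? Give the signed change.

Folio's profit: π = (p_{Folio} − 12)(233 − 3p_{Folio} + 2p_{Quill}).
∂π/∂p_{Folio} = 269 − 6p_{Folio} + 2p_{Quill} = 0 ⇒ p_{Folio} = 269/6 + (1/3)p_{Quill}.
The reaction-function slope is 1/3, so a 12-unit rise in p_{Quill} moves p_{Folio} by 1/3 × 12 = 4. Folio's best response rises — the actions are strategic complements.

4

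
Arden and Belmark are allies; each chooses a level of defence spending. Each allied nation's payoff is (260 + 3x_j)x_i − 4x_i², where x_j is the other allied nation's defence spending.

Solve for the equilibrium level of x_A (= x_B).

Arden's payoff is (260 + 3x_B)x_A − 4x_A².
∂π/∂x_A = 260 + 3x_B − 8x_A = 0, so x_A = 32.5 + 0.375x_B.
By symmetry x_B = x_A; substituting into the reaction function, 0.625x_A = 32.5 and x_A = 52.

52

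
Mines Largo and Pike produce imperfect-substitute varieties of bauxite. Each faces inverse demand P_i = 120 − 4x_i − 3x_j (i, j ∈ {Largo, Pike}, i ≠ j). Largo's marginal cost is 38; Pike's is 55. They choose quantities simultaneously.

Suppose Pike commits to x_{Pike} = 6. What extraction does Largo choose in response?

8

Mine Largo's profit: π = x_{Largo}(120 − 4x_{Largo} − 3x_{Pike}) − 38x_{Largo}.
∂π/∂x_{Largo} = 82 − 8x_{Largo} − 3x_{Pike} = 0 ⇒ x_{Largo} = 10.25 − 0.375x_{Pike}.
At x_{Pike} = 6: x_{Largo} = 10.25 − 0.375·6 = 8.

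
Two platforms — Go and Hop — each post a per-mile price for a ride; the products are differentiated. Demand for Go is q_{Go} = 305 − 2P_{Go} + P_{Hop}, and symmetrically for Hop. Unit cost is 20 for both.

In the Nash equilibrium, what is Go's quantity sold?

Go's profit: π = (P_{Go} − 20)(305 − 2P_{Go} + P_{Hop}).
∂π/∂P_{Go} = 345 − 4P_{Go} + P_{Hop} = 0 ⇒ P_{Go} = 86.25 + 0.25P_{Hop}.
Setting P_{Go} = P_{Hop} in the reaction function: P_{Go} = 86.25 + 0.25P_{Go}, so P_{Go} = 86.25 / 0.75 = 115.
q_{Go} = 305 − 2·115 + 115 = 190.

190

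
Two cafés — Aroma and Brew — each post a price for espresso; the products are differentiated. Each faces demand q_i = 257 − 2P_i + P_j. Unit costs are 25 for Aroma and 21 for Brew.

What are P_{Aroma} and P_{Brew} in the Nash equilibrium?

101.8, 100.2

Aroma's profit: π = (P_{Aroma} − 25)(257 − 2P_{Aroma} + P_{Brew}).
∂π/∂P_{Aroma} = 307 − 4P_{Aroma} + P_{Brew} = 0 ⇒ P_{Aroma} = 76.75 + 0.25P_{Brew}.
Similarly P_{Brew} = 74.75 + 0.25P_{Aroma}.
Substituting the second reaction function into the first: P_{Aroma} = 76.75 + 0.25(74.75 + 0.25P_{Aroma}), which gives 0.9375P_{Aroma} = 95.4375 ⇒ P_{Aroma} = 101.8.
Then P_{Brew} = 74.75 + 0.25·101.8 = 100.2.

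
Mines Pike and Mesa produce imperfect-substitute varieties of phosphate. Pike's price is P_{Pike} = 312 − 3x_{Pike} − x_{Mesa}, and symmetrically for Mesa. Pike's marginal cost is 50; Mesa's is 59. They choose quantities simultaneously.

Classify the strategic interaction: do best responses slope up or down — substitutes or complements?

Mine Pike's profit: π = x_{Pike}(312 − 3x_{Pike} − x_{Mesa}) − 50x_{Pike}.
∂π/∂x_{Pike} = 262 − 6x_{Pike} − x_{Mesa} = 0 ⇒ x_{Pike} = 131/3 − (1/6)x_{Mesa}.
The best-response slope dx_{Pike}/dx_{Mesa} = −1/6 < 0: the reaction function is downward-sloping, so the choices are strategic substitutes.

strategic substitutes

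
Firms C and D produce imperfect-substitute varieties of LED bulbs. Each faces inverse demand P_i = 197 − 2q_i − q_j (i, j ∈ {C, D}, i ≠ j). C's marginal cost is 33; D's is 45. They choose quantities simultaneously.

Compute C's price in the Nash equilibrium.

100.2

Firm C's profit: π = q_C(197 − 2q_C − q_D) − 33q_C.
∂π/∂q_C = 164 − 4q_C − q_D = 0 ⇒ q_C = 41 − 0.25q_D.
Similarly q_D = 38 − 0.25q_C.
Plugging q_D into C's best response: q_C = 41 − 0.25(38 − 0.25q_C) ⇒ 0.9375q_C = 31.5, so q_C = 33.6.
Then q_D = 38 − 0.25·33.6 = 29.6.
P_C = 197 − 2·33.6 − 29.6 = 100.2.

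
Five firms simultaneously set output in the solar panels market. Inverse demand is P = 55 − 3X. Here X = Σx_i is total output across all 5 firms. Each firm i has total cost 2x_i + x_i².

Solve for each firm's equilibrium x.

2.65

A representative firm's profit is π_i = x_i(55 − 3X) − 2x_i − x_i², with X = x_i + Σ_{j≠i} x_j.
First-order condition: 53 − 8x_i − 3Σ_{j≠i} x_j = 0.
Imposing symmetry (x_j = x for all j) turns Σ_{j≠i} x_j into 4x, so 53 = 20x and x = 2.65.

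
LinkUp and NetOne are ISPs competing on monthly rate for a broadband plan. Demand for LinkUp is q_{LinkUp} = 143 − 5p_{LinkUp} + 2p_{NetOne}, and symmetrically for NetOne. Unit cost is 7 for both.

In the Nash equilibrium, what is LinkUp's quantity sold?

LinkUp's profit: π = (p_{LinkUp} − 7)(143 − 5p_{LinkUp} + 2p_{NetOne}).
∂π/∂p_{LinkUp} = 178 − 10p_{LinkUp} + 2p_{NetOne} = 0 ⇒ p_{LinkUp} = 17.8 + 0.2p_{NetOne}.
The game is symmetric, so in equilibrium p_{NetOne} = p_{LinkUp}: the reaction function gives 0.8p_{LinkUp} = 17.8, hence p_{LinkUp} = 22.25.
q_{LinkUp} = 143 − 5·22.25 + 2·22.25 = 76.25.

76.25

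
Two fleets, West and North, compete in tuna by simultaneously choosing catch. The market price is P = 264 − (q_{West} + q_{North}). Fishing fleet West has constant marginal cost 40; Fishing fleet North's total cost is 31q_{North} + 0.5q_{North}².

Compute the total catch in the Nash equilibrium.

136.2

Fishing fleet West's profit: π = q_{West}(264 − (q_{West} + q_{North})) − 40q_{West}.
∂π/∂q_{West} = 224 − 2q_{West} − q_{North} = 0, so q_{West} = 112 − 0.5q_{North}.
For North: ∂π/∂q_{North} = 233 − 3q_{North} − q_{West} = 0 ⇒ q_{North} = 233/3 − (1/3)q_{West}.
Solving the two reaction functions simultaneously: (1 − (−0.5)(−1/3))q_{West} = 112 − 0.5·(233/3), so (5/6)q_{West} = 439/6 and q_{West} = 87.8.
Then q_{North} = 233/3 − (1/3)·87.8 = 48.4.
Total catch: 87.8 + 48.4 = 136.2.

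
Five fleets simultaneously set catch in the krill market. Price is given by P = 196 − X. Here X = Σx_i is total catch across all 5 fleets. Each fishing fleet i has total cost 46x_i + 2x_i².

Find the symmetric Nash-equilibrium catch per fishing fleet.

A representative fishing fleet's profit is π_i = x_i(196 − X) − 46x_i − 2x_i², with X = x_i + Σ_{j≠i} x_j.
First-order condition: 150 − 6x_i − Σ_{j≠i} x_j = 0.
In a symmetric equilibrium every fishing fleet chooses the same x, so Σ_{j≠i} x_j = 4x. The condition becomes 150 − 10x = 0, giving x = 150/10 = 15.

15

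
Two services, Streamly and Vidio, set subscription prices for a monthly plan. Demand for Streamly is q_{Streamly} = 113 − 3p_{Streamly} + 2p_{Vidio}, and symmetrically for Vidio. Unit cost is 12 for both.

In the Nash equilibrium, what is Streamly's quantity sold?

75.75

Streamly's profit: π = (p_{Streamly} − 12)(113 − 3p_{Streamly} + 2p_{Vidio}).
∂π/∂p_{Streamly} = 149 − 6p_{Streamly} + 2p_{Vidio} = 0 ⇒ p_{Streamly} = 149/6 + (1/3)p_{Vidio}.
Setting p_{Streamly} = p_{Vidio} in the reaction function: p_{Streamly} = 149/6 + (1/3)p_{Streamly}, so p_{Streamly} = (149/6) / (2/3) = 37.25.
q_{Streamly} = 113 − 3·37.25 + 2·37.25 = 75.75.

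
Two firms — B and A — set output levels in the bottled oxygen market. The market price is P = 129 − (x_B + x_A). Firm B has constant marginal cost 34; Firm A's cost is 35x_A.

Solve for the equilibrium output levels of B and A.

32, 31

Firm B's profit: π = x_B(129 − (x_B + x_A)) − 34x_B.
∂π/∂x_B = 95 − 2x_B − x_A = 0, so x_B = 47.5 − 0.5x_A.
By the same steps for A: x_A = 47 − 0.5x_B.
Plugging x_A into B's best response: x_B = 47.5 − 0.5(47 − 0.5x_B) ⇒ 0.75x_B = 24, so x_B = 32.
Then x_A = 47 − 0.5·32 = 31.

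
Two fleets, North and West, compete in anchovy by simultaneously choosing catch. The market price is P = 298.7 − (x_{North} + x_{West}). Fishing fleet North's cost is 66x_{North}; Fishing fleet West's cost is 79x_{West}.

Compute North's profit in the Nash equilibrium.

Fishing fleet North's profit: π = x_{North}(298.7 − (x_{North} + x_{West})) − 66x_{North}.
∂π/∂x_{North} = 232.7 − 2x_{North} − x_{West} = 0, so x_{North} = 116.35 − 0.5x_{West}.
By the same steps for West: x_{West} = 109.85 − 0.5x_{North}.
Substituting the second reaction function into the first: x_{North} = 116.35 − 0.5(109.85 − 0.5x_{North}), which gives 0.75x_{North} = 61.425 ⇒ x_{North} = 81.9.
Then x_{West} = 109.85 − 0.5·81.9 = 68.9.
Price P = 298.7 − 150.8 = 147.9.
North's profit: (147.9 − 66)·81.9 = 6707.61.

6707.61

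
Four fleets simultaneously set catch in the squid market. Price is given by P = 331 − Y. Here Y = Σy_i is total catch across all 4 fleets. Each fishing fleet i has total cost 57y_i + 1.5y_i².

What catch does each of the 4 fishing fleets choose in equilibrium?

A representative fishing fleet's profit is π_i = y_i(331 − Y) − 57y_i − 1.5y_i², with Y = y_i + Σ_{j≠i} y_j.
First-order condition: 274 − 5y_i − Σ_{j≠i} y_j = 0.
In a symmetric equilibrium every fishing fleet chooses the same y, so Σ_{j≠i} y_j = 3y. The condition becomes 274 − 8y = 0, giving y = 274/8 = 34.25.

34.25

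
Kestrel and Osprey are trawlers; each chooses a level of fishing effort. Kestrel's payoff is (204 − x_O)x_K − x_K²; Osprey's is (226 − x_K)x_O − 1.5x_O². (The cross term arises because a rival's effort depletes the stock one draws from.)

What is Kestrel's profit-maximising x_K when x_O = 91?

Expanding Kestrel's payoff: 204x_K − x_Ox_K − x_K².
∂π/∂x_K = 204 − x_O − 2x_K = 0, so x_K = 102 − 0.5x_O.
At x_O = 91: x_K = 102 − 0.5·91 = 56.5.

56.5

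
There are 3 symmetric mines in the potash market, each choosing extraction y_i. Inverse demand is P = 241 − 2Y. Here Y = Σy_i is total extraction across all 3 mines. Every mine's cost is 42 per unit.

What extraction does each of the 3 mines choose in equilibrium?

A representative mine's profit is π_i = y_i(241 − 2Y) − 42y_i, with Y = y_i + Σ_{j≠i} y_j.
First-order condition: 199 − 4y_i − 2Σ_{j≠i} y_j = 0.
In a symmetric equilibrium every mine chooses the same y, so Σ_{j≠i} y_j = 2y. The condition becomes 199 − 8y = 0, giving y = 199/8 = 24.875.

24.875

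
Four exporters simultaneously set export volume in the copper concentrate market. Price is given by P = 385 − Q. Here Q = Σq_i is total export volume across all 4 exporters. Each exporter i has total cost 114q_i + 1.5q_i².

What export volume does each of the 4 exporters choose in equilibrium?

33.875

A representative exporter's profit is π_i = q_i(385 − Q) − 114q_i − 1.5q_i², with Q = q_i + Σ_{j≠i} q_j.
First-order condition: 271 − 5q_i − Σ_{j≠i} q_j = 0.
Imposing symmetry (q_j = q for all j) turns Σ_{j≠i} q_j into 3q, so 271 = 8q and q = 33.875.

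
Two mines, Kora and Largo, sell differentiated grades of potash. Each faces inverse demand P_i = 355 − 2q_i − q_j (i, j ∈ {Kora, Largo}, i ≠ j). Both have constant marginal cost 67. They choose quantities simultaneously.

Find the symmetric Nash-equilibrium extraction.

Mine Kora's profit: π = q_{Kora}(355 − 2q_{Kora} − q_{Largo}) − 67q_{Kora}.
∂π/∂q_{Kora} = 288 − 4q_{Kora} − q_{Largo} = 0 ⇒ q_{Kora} = 72 − 0.25q_{Largo}.
By symmetry q_{Largo} = q_{Kora}; substituting into the reaction function, 1.25q_{Kora} = 72 and q_{Kora} = 57.6.

57.6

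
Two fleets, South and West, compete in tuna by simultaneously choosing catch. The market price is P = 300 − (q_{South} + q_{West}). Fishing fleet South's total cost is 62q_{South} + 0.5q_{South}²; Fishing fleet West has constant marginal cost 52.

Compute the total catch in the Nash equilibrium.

146.8

Fishing fleet South's profit: π = q_{South}(300 − (q_{South} + q_{West})) − 62q_{South} − 0.5q_{South}².
∂π/∂q_{South} = 238 − 3q_{South} − q_{West} = 0, so q_{South} = 238/3 − (1/3)q_{West}.
For West: ∂π/∂q_{West} = 248 − 2q_{West} − q_{South} = 0 ⇒ q_{West} = 124 − 0.5q_{South}.
Substituting the second reaction function into the first: q_{South} = 238/3 − (1/3)(124 − 0.5q_{South}), which gives (5/6)q_{South} = 38 ⇒ q_{South} = 45.6.
Then q_{West} = 124 − 0.5·45.6 = 101.2.
Total catch: 45.6 + 101.2 = 146.8.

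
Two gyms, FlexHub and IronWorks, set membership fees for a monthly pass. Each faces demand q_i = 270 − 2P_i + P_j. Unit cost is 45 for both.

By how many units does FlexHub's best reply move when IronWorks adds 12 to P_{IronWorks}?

FlexHub's profit: π = (P_{FlexHub} − 45)(270 − 2P_{FlexHub} + P_{IronWorks}).
∂π/∂P_{FlexHub} = 360 − 4P_{FlexHub} + P_{IronWorks} = 0 ⇒ P_{FlexHub} = 90 + 0.25P_{IronWorks}.
The reaction-function slope is 0.25, so a 12-unit rise in P_{IronWorks} moves P_{FlexHub} by 0.25 × 12 = 3. FlexHub's best response rises — the actions are strategic complements.

3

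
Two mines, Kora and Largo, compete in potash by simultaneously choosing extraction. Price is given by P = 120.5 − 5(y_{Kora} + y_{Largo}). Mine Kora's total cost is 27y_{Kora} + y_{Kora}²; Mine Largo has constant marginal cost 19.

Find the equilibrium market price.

Mine Kora's profit: π = y_{Kora}(120.5 − 5(y_{Kora} + y_{Largo})) − 27y_{Kora} − y_{Kora}².
∂π/∂y_{Kora} = 93.5 − 12y_{Kora} − 5y_{Largo} = 0, so y_{Kora} = 187/24 − (5/12)y_{Largo}.
For Largo: ∂π/∂y_{Largo} = 101.5 − 10y_{Largo} − 5y_{Kora} = 0 ⇒ y_{Largo} = 10.15 − 0.5y_{Kora}.
Plugging y_{Largo} into Kora's best response: y_{Kora} = 187/24 − (5/12)(10.15 − 0.5y_{Kora}) ⇒ (19/24)y_{Kora} = 3.5625, so y_{Kora} = 4.5.
Then y_{Largo} = 10.15 − 0.5·4.5 = 7.9.
Equilibrium price: P = 120.5 − 5·12.4 = 58.5.

58.5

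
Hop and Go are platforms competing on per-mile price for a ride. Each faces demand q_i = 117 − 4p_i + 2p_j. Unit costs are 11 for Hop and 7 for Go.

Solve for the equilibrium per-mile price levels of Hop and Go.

Hop's profit: π = (p_{Hop} − 11)(117 − 4p_{Hop} + 2p_{Go}).
∂π/∂p_{Hop} = 161 − 8p_{Hop} + 2p_{Go} = 0 ⇒ p_{Hop} = 20.125 + 0.25p_{Go}.
Similarly p_{Go} = 18.125 + 0.25p_{Hop}.
Substituting the second reaction function into the first: p_{Hop} = 20.125 + 0.25(18.125 + 0.25p_{Hop}), which gives 0.9375p_{Hop} = 789/32 ⇒ p_{Hop} = 26.3.
Then p_{Go} = 18.125 + 0.25·26.3 = 24.7.

26.3, 24.7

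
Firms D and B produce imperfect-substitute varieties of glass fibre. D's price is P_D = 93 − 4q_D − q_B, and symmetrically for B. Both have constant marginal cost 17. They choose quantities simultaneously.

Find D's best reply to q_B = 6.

Firm D's profit: π = q_D(93 − 4q_D − q_B) − 17q_D.
∂π/∂q_D = 76 − 8q_D − q_B = 0 ⇒ q_D = 9.5 − 0.125q_B.
At q_B = 6: q_D = 9.5 − 0.125·6 = 8.75.

8.75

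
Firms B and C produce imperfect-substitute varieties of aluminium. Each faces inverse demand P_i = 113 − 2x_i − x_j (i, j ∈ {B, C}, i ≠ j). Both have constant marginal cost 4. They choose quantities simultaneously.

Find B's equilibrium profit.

950.48

Firm B's profit: π = x_B(113 − 2x_B − x_C) − 4x_B.
∂π/∂x_B = 109 − 4x_B − x_C = 0 ⇒ x_B = 27.25 − 0.25x_C.
Setting x_B = x_C in the reaction function: x_B = 27.25 − 0.25x_B, so x_B = 27.25 / 1.25 = 21.8.
P_B = 113 − 2·21.8 − 21.8 = 47.6.
Profit = (47.6 − 4)·21.8 = 950.48.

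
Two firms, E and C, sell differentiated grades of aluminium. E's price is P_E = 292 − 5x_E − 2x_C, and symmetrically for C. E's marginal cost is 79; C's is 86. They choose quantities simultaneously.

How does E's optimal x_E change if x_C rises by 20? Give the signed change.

Firm E's profit: π = x_E(292 − 5x_E − 2x_C) − 79x_E.
∂π/∂x_E = 213 − 10x_E − 2x_C = 0 ⇒ x_E = 21.3 − 0.2x_C.
The reaction-function slope is −0.2, so a 20-unit rise in x_C moves x_E by −0.2 × 20 = −4. E's best response falls — the actions are strategic substitutes.

-4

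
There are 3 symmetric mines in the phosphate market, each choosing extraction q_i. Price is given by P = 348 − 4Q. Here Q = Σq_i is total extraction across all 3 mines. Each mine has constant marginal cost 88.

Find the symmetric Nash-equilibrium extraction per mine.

16.25

A representative mine's profit is π_i = q_i(348 − 4Q) − 88q_i, with Q = q_i + Σ_{j≠i} q_j.
First-order condition: 260 − 8q_i − 4Σ_{j≠i} q_j = 0.
In a symmetric equilibrium every mine chooses the same q, so Σ_{j≠i} q_j = 2q. The condition becomes 260 − 16q = 0, giving q = 260/16 = 16.25.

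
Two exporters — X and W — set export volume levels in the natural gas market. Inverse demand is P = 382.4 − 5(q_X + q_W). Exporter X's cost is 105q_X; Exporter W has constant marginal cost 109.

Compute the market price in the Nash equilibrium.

198.8

Exporter X's profit: π = q_X(382.4 − 5(q_X + q_W)) − 105q_X.
∂π/∂q_X = 277.4 − 10q_X − 5q_W = 0, so q_X = 27.74 − 0.5q_W.
By the same steps for W: q_W = 27.34 − 0.5q_X.
Substituting the second reaction function into the first: q_X = 27.74 − 0.5(27.34 − 0.5q_X), which gives 0.75q_X = 14.07 ⇒ q_X = 18.76.
Then q_W = 27.34 − 0.5·18.76 = 17.96.
Equilibrium price: P = 382.4 − 5·36.72 = 198.8.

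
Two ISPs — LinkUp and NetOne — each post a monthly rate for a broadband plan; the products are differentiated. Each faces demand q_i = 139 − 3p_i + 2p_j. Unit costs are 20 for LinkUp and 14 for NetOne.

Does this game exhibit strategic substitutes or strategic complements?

strategic complements

LinkUp's profit: π = (p_{LinkUp} − 20)(139 − 3p_{LinkUp} + 2p_{NetOne}).
∂π/∂p_{LinkUp} = 199 − 6p_{LinkUp} + 2p_{NetOne} = 0 ⇒ p_{LinkUp} = 199/6 + (1/3)p_{NetOne}.
The best-response slope dp_{LinkUp}/dp_{NetOne} = 1/3 > 0: the reaction function is upward-sloping, so the choices are strategic complements.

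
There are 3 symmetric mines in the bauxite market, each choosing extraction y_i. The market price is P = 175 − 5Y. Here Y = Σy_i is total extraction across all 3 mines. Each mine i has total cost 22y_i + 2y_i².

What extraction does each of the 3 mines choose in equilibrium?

6.375

A representative mine's profit is π_i = y_i(175 − 5Y) − 22y_i − 2y_i², with Y = y_i + Σ_{j≠i} y_j.
First-order condition: 153 − 14y_i − 5Σ_{j≠i} y_j = 0.
In a symmetric equilibrium every mine chooses the same y, so Σ_{j≠i} y_j = 2y. The condition becomes 153 − 24y = 0, giving y = 153/24 = 6.375.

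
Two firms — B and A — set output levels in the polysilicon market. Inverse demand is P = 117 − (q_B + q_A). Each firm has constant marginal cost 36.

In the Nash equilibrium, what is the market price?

63

Firm B's profit: π = q_B(117 − (q_B + q_A)) − 36q_B.
∂π/∂q_B = 81 − 2q_B − q_A = 0, so q_B = 40.5 − 0.5q_A.
Setting q_B = q_A in the reaction function: q_B = 40.5 − 0.5q_B, so q_B = 40.5 / 1.5 = 27.
Equilibrium price: P = 117 − 54 = 63.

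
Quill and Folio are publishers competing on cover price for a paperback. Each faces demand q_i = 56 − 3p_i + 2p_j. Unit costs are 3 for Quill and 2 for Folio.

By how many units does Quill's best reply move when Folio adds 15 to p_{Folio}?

5

Quill's profit: π = (p_{Quill} − 3)(56 − 3p_{Quill} + 2p_{Folio}).
∂π/∂p_{Quill} = 65 − 6p_{Quill} + 2p_{Folio} = 0 ⇒ p_{Quill} = 65/6 + (1/3)p_{Folio}.
The reaction-function slope is 1/3, so a 15-unit rise in p_{Folio} moves p_{Quill} by 1/3 × 15 = 5. Quill's best response rises — the actions are strategic complements.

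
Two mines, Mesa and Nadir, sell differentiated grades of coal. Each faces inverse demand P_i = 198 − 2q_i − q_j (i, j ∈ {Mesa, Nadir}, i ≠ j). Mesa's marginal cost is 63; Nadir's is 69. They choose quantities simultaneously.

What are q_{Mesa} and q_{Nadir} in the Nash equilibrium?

Mine Mesa's profit: π = q_{Mesa}(198 − 2q_{Mesa} − q_{Nadir}) − 63q_{Mesa}.
∂π/∂q_{Mesa} = 135 − 4q_{Mesa} − q_{Nadir} = 0 ⇒ q_{Mesa} = 33.75 − 0.25q_{Nadir}.
Similarly q_{Nadir} = 32.25 − 0.25q_{Mesa}.
Plugging q_{Nadir} into Mesa's best response: q_{Mesa} = 33.75 − 0.25(32.25 − 0.25q_{Mesa}) ⇒ 0.9375q_{Mesa} = 25.6875, so q_{Mesa} = 27.4.
Then q_{Nadir} = 32.25 − 0.25·27.4 = 25.4.

27.4, 25.4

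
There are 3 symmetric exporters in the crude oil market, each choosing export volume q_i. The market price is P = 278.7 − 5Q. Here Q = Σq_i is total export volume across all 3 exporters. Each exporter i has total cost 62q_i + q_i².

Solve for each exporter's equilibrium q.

9.85

A representative exporter's profit is π_i = q_i(278.7 − 5Q) − 62q_i − q_i², with Q = q_i + Σ_{j≠i} q_j.
First-order condition: 216.7 − 12q_i − 5Σ_{j≠i} q_j = 0.
With identical exporters, set every q_j = q: then 216.7 − 12q − 10q = 0, i.e. q = 216.7/22 = 9.85.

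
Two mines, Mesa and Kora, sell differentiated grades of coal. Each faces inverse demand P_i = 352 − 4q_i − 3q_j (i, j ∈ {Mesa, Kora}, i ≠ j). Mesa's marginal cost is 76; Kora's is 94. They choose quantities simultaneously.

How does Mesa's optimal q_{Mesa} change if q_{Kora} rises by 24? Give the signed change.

-9

Mine Mesa's profit: π = q_{Mesa}(352 − 4q_{Mesa} − 3q_{Kora}) − 76q_{Mesa}.
∂π/∂q_{Mesa} = 276 − 8q_{Mesa} − 3q_{Kora} = 0 ⇒ q_{Mesa} = 34.5 − 0.375q_{Kora}.
The reaction-function slope is −0.375, so a 24-unit rise in q_{Kora} moves q_{Mesa} by −0.375 × 24 = −9. Mesa's best response falls — the actions are strategic substitutes.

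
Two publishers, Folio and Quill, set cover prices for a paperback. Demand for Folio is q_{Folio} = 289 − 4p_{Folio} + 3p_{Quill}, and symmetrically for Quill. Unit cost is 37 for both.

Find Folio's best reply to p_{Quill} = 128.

Folio's profit: π = (p_{Folio} − 37)(289 − 4p_{Folio} + 3p_{Quill}).
∂π/∂p_{Folio} = 437 − 8p_{Folio} + 3p_{Quill} = 0 ⇒ p_{Folio} = 54.625 + 0.375p_{Quill}.
At p_{Quill} = 128: p_{Folio} = 54.625 + 0.375·128 = 102.625.

102.625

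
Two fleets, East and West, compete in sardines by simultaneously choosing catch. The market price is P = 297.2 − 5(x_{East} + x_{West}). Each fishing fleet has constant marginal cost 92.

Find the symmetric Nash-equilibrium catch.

Fishing fleet East's profit: π = x_{East}(297.2 − 5(x_{East} + x_{West})) − 92x_{East}.
∂π/∂x_{East} = 205.2 − 10x_{East} − 5x_{West} = 0, so x_{East} = 20.52 − 0.5x_{West}.
By symmetry x_{West} = x_{East}; substituting into the reaction function, 1.5x_{East} = 20.52 and x_{East} = 13.68.

13.68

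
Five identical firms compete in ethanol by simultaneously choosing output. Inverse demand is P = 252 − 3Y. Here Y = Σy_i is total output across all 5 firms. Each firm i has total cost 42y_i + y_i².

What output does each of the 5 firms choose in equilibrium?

10.5

A representative firm's profit is π_i = y_i(252 − 3Y) − 42y_i − y_i², with Y = y_i + Σ_{j≠i} y_j.
First-order condition: 210 − 8y_i − 3Σ_{j≠i} y_j = 0.
With identical firms, set every y_j = y: then 210 − 8y − 12y = 0, i.e. y = 210/20 = 10.5.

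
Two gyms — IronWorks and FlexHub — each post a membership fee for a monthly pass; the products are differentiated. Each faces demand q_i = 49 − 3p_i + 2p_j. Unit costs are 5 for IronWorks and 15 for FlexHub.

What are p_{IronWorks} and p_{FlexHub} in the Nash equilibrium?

IronWorks's profit: π = (p_{IronWorks} − 5)(49 − 3p_{IronWorks} + 2p_{FlexHub}).
∂π/∂p_{IronWorks} = 64 − 6p_{IronWorks} + 2p_{FlexHub} = 0 ⇒ p_{IronWorks} = 32/3 + (1/3)p_{FlexHub}.
Similarly p_{FlexHub} = 47/3 + (1/3)p_{IronWorks}.
Plugging p_{FlexHub} into IronWorks's best response: p_{IronWorks} = 32/3 + (1/3)(47/3 + (1/3)p_{IronWorks}) ⇒ (8/9)p_{IronWorks} = 143/9, so p_{IronWorks} = 17.875.
Then p_{FlexHub} = 47/3 + (1/3)·17.875 = 21.625.

17.875, 21.625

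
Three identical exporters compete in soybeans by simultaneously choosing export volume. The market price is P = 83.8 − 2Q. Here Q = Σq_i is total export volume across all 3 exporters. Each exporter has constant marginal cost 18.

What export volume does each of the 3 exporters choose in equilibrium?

A representative exporter's profit is π_i = q_i(83.8 − 2Q) − 18q_i, with Q = q_i + Σ_{j≠i} q_j.
First-order condition: 65.8 − 4q_i − 2Σ_{j≠i} q_j = 0.
With identical exporters, set every q_j = q: then 65.8 − 4q − 4q = 0, i.e. q = 65.8/8 = 8.225.

8.225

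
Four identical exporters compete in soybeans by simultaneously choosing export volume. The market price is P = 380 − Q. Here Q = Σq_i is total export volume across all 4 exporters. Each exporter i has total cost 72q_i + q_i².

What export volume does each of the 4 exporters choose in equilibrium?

A representative exporter's profit is π_i = q_i(380 − Q) − 72q_i − q_i², with Q = q_i + Σ_{j≠i} q_j.
First-order condition: 308 − 4q_i − Σ_{j≠i} q_j = 0.
With identical exporters, set every q_j = q: then 308 − 4q − 3q = 0, i.e. q = 308/7 = 44.

44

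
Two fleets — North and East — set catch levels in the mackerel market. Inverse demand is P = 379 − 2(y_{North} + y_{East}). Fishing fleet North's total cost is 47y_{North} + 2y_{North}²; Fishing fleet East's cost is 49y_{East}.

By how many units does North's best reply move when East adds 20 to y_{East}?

-5

Fishing fleet North's profit: π = y_{North}(379 − 2(y_{North} + y_{East})) − 47y_{North} − 2y_{North}².
∂π/∂y_{North} = 332 − 8y_{North} − 2y_{East} = 0, so y_{North} = 41.5 − 0.25y_{East}.
The reaction-function slope is −0.25, so a 20-unit rise in y_{East} moves y_{North} by −0.25 × 20 = −5. North's best response falls — the actions are strategic substitutes.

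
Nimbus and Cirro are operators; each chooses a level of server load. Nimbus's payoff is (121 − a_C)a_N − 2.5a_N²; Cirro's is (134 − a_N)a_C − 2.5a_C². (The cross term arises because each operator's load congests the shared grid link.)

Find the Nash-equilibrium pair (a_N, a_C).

19.625, 22.875

Expanding Nimbus's payoff: 121a_N − a_Ca_N − 2.5a_N².
∂π/∂a_N = 121 − a_C − 5a_N = 0, so a_N = 24.2 − 0.2a_C.
Likewise for Cirro: a_C = 26.8 − 0.2a_N.
Plugging a_C into Nimbus's best response: a_N = 24.2 − 0.2(26.8 − 0.2a_N) ⇒ 0.96a_N = 18.84, so a_N = 19.625.
Then a_C = 26.8 − 0.2·19.625 = 22.875.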